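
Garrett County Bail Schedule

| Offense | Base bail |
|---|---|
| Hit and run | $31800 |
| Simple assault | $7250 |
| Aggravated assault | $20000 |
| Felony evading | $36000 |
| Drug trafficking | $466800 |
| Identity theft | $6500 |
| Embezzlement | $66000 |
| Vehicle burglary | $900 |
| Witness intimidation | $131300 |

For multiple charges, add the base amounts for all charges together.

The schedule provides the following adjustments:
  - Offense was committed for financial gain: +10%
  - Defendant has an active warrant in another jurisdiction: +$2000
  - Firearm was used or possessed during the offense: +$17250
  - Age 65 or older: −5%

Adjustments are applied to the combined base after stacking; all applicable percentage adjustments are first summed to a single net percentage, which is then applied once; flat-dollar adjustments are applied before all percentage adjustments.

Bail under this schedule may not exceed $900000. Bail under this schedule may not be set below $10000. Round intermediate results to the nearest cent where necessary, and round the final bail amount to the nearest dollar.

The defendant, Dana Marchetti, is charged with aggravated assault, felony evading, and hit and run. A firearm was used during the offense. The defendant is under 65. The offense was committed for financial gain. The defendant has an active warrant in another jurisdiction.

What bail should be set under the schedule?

$117755

Base amounts from the schedule: aggravated assault $20000; felony evading $36000; hit and run $31800.
Stacking rule: sum of all bases. $20000 + $36000 + $31800 = $87800.
Defendant has an active warrant in another jurisdiction (+$2000 flat): $87800 + $2000 = $89800.
Firearm was used or possessed during the offense (+$17250 flat): $89800 + $17250 = $107050.
Offense was committed for financial gain (+10%): $107050 × 1.1 = $117755.
$117755 is within the $900000 maximum.
$117755 is at or above the $10000 minimum.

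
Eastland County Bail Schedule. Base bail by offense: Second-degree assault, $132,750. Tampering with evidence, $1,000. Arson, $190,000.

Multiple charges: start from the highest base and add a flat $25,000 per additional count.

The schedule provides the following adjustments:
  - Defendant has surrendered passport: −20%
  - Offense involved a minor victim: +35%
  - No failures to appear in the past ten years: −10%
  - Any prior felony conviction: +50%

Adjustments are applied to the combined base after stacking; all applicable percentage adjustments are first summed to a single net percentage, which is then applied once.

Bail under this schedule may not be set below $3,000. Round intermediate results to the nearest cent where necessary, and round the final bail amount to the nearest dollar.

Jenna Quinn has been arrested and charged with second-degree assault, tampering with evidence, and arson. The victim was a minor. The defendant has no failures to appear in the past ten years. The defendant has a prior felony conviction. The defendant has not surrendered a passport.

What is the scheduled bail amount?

$420,000

Base amounts from the schedule: second-degree assault $132,750; tampering with evidence $1,000; arson $190,000.
Stacking rule: highest base plus $25,000 per additional charge. Highest is arson at $190,000; 2 additional charges → +$50,000. Combined base = $240,000.
Net percentage adjustment: +35% −10% +50% = +75%. $240,000 × 1.75 = $420,000.
$420,000 is at or above the $3,000 minimum.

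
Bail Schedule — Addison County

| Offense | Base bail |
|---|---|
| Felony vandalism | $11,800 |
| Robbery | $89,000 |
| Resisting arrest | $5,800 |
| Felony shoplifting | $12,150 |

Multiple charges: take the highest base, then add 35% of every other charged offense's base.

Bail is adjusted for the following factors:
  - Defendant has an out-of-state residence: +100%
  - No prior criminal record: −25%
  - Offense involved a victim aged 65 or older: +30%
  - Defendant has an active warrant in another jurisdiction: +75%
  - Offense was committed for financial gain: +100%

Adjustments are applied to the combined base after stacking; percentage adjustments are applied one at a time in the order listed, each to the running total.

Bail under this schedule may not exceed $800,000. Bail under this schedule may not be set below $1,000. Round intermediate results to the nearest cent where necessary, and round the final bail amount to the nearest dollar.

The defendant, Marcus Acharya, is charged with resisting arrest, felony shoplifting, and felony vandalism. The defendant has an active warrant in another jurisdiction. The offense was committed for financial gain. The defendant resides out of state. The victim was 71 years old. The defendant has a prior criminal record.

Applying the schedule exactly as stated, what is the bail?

$166,621

Base amounts from the schedule: resisting arrest $5,800; felony shoplifting $12,150; felony vandalism $11,800.
Stacking rule: highest base plus 35% of each additional charge. Highest is felony shoplifting at $12,150. Additional: $5,800 × 35% = $2,030; $11,800 × 35% = $4,130. Combined base = $12,150 + $6,160 = $18,310.
Defendant has an out-of-state residence (+100%): $18,310 × 2 = $36,620.
Offense involved a victim aged 65 or older (+30%): $36,620 × 1.3 = $47,606.
Defendant has an active warrant in another jurisdiction (+75%): $47,606 × 1.75 = $83,310.50.
Offense was committed for financial gain (+100%): $83,310.50 × 2 = $166,621.
$166,621 is within the $800,000 maximum.
$166,621 is at or above the $1,000 minimum.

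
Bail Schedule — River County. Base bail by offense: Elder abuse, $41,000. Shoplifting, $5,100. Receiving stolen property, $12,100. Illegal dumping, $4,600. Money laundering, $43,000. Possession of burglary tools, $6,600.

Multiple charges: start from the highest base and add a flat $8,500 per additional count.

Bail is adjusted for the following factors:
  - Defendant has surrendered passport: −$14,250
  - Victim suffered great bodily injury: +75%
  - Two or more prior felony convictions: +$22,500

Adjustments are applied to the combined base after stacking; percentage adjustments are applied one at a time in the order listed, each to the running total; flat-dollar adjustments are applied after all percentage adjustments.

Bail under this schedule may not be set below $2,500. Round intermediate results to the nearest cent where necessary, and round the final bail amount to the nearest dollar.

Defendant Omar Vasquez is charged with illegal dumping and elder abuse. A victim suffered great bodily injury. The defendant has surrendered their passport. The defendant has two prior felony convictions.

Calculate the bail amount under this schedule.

$94,875

Base amounts from the schedule: illegal dumping $4,600; elder abuse $41,000.
Stacking rule: highest base plus $8,500 per additional charge. Highest is elder abuse at $41,000; 1 additional charge → +$8,500. Combined base = $49,500.
Victim suffered great bodily injury (+75%): $49,500 × 1.75 = $86,625.
Defendant has surrendered passport (−$14,250 flat): $86,625 − $14,250 = $72,375.
Two or more prior felony convictions (+$22,500 flat): $72,375 + $22,500 = $94,875.
$94,875 is at or above the $2,500 minimum.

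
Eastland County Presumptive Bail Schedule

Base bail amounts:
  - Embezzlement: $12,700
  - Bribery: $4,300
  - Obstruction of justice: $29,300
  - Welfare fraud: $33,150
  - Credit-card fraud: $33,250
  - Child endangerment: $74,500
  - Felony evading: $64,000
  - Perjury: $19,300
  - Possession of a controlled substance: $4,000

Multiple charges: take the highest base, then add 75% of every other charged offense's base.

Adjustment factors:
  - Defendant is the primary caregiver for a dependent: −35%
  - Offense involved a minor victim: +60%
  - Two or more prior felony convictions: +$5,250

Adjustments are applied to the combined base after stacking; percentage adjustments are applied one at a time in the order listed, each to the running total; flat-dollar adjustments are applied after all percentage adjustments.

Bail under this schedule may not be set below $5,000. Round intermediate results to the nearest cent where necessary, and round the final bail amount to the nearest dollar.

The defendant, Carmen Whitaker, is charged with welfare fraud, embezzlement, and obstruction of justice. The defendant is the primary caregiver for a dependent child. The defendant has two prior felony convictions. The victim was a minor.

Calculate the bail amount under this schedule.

Base amounts from the schedule: welfare fraud $33,150; embezzlement $12,700; obstruction of justice $29,300.
Stacking rule: highest base plus 75% of each additional charge. Highest is welfare fraud at $33,150. Additional: $12,700 × 75% = $9,525; $29,300 × 75% = $21,975. Combined base = $33,150 + $31,500 = $64,650.
Defendant is the primary caregiver for a dependent (−35%): $64,650 × 0.65 = $42,022.50.
Offense involved a minor victim (+60%): $42,022.50 × 1.6 = $67,236.
Two or more prior felony convictions (+$5,250 flat): $67,236 + $5,250 = $72,486.
$72,486 is at or above the $5,000 minimum.

$72,486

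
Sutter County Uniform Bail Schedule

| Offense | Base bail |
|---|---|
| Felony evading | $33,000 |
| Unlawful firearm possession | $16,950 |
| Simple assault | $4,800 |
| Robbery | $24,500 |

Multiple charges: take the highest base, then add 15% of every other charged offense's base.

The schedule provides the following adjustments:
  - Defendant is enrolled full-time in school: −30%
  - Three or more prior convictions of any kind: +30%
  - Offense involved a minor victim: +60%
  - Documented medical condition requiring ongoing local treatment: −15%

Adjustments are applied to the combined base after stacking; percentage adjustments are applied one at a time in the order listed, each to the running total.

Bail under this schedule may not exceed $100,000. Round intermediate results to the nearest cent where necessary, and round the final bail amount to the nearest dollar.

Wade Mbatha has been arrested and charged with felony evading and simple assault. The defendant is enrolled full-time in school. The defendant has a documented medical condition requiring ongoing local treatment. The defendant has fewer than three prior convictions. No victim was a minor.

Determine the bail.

Base amounts from the schedule: felony evading $33,000; simple assault $4,800.
Stacking rule: highest base plus 15% of each additional charge. Highest is felony evading at $33,000. Additional: $4,800 × 15% = $720. Combined base = $33,000 + $720 = $33,720.
Defendant is enrolled full-time in school (−30%): $33,720 × 0.7 = $23,604.
Documented medical condition requiring ongoing local treatment (−15%): $23,604 × 0.85 = $20,063.40.
$20,063.40 is within the $100,000 maximum.
Rounded to the nearest dollar: $20,063.

$20,063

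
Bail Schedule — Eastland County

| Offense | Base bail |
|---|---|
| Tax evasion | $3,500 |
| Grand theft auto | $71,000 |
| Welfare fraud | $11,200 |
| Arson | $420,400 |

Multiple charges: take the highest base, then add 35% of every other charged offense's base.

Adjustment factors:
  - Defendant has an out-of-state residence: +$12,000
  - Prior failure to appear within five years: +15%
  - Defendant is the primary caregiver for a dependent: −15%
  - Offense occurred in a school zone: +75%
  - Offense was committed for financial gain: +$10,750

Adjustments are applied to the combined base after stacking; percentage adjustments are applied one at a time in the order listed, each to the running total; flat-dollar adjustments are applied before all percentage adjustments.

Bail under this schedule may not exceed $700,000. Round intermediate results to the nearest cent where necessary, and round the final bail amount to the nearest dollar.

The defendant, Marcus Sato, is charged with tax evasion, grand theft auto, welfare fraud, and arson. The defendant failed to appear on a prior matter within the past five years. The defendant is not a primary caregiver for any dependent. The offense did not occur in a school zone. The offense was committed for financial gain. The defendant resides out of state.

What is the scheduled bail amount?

$544,117

Base amounts from the schedule: tax evasion $3,500; grand theft auto $71,000; welfare fraud $11,200; arson $420,400.
Stacking rule: highest base plus 35% of each additional charge. Highest is arson at $420,400. Additional: $3,500 × 35% = $1,225; $71,000 × 35% = $24,850; $11,200 × 35% = $3,920. Combined base = $420,400 + $29,995 = $450,395.
Defendant has an out-of-state residence (+$12,000 flat): $450,395 + $12,000 = $462,395.
Offense was committed for financial gain (+$10,750 flat): $462,395 + $10,750 = $473,145.
Prior failure to appear within five years (+15%): $473,145 × 1.15 = $544,116.75.
$544,116.75 is within the $700,000 maximum.
Rounded to the nearest dollar: $544,117.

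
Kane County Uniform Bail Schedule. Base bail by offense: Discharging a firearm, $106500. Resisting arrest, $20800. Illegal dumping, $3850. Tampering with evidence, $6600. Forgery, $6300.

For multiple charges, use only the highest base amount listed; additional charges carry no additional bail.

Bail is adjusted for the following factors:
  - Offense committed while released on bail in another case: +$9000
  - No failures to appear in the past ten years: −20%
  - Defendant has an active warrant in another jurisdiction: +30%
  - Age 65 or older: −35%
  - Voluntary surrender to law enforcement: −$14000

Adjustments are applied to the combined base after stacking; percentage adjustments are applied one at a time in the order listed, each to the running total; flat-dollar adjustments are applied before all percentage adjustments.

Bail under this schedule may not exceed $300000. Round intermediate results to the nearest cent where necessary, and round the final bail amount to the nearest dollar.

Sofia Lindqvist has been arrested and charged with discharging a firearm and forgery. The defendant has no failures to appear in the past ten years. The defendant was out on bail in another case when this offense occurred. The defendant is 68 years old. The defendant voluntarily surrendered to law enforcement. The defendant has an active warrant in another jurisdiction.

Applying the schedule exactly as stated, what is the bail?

Base amounts from the schedule: discharging a firearm $106500; forgery $6300.
Stacking rule: use the highest base only. Highest is discharging a firearm at $106500. Combined base = $106500.
Offense committed while released on bail in another case (+$9000 flat): $106500 + $9000 = $115500.
Voluntary surrender to law enforcement (−$14000 flat): $115500 − $14000 = $101500.
No failures to appear in the past ten years (−20%): $101500 × 0.8 = $81200.
Defendant has an active warrant in another jurisdiction (+30%): $81200 × 1.3 = $105560.
Age 65 or older (−35%): $105560 × 0.65 = $68614.
$68614 is within the $300000 maximum.

$68614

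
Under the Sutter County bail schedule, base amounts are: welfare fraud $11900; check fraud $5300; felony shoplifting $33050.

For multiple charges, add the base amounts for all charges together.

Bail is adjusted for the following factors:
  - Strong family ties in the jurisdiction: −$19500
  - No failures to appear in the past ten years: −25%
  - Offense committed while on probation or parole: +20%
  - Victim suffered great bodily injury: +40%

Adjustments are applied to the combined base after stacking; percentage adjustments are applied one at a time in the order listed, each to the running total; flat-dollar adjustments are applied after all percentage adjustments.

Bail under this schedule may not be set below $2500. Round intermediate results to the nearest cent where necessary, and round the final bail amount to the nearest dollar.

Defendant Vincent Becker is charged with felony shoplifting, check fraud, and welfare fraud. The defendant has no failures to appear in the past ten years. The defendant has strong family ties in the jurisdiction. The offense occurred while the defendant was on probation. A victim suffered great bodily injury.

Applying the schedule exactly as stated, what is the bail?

$43815

Base amounts from the schedule: felony shoplifting $33050; check fraud $5300; welfare fraud $11900.
Stacking rule: sum of all bases. $33050 + $5300 + $11900 = $50250.
No failures to appear in the past ten years (−25%): $50250 × 0.75 = $37687.50.
Offense committed while on probation or parole (+20%): $37687.50 × 1.2 = $45225.
Victim suffered great bodily injury (+40%): $45225 × 1.4 = $63315.
Strong family ties in the jurisdiction (−$19500 flat): $63315 − $19500 = $43815.
$43815 is at or above the $2500 minimum.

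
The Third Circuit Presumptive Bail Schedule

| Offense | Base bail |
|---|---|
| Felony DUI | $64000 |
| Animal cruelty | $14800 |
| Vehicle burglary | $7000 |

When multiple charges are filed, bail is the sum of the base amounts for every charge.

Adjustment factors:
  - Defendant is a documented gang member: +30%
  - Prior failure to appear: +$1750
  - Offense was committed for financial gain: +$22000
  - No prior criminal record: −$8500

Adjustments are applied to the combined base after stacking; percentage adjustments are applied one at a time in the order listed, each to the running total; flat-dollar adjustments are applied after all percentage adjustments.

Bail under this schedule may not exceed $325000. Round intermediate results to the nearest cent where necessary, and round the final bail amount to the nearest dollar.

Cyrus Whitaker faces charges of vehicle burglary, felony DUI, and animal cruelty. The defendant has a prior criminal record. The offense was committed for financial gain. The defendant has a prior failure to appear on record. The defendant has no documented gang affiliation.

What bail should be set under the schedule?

Base amounts from the schedule: vehicle burglary $7000; felony DUI $64000; animal cruelty $14800.
Stacking rule: sum of all bases. $7000 + $64000 + $14800 = $85800.
Prior failure to appear (+$1750 flat): $85800 + $1750 = $87550.
Offense was committed for financial gain (+$22000 flat): $87550 + $22000 = $109550.
$109550 is within the $325000 maximum.

$109550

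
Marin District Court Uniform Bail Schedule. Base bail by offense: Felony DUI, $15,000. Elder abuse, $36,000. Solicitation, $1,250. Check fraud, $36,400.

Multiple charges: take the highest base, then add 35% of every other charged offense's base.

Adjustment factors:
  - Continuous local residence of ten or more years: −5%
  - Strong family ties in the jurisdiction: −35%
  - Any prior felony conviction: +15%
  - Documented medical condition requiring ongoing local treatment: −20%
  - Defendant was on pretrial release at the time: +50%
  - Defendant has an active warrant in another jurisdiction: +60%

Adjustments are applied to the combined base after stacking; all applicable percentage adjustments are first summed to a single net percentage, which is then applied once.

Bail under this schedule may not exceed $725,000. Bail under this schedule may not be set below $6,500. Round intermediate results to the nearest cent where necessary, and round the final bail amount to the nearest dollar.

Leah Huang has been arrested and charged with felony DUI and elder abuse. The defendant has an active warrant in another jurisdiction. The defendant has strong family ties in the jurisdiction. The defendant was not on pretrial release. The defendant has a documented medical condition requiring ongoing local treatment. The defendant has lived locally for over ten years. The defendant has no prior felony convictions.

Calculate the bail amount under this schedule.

Base amounts from the schedule: felony DUI $15,000; elder abuse $36,000.
Stacking rule: highest base plus 35% of each additional charge. Highest is elder abuse at $36,000. Additional: $15,000 × 35% = $5,250. Combined base = $36,000 + $5,250 = $41,250.
Net percentage adjustment: −5% −35% −20% +60% = +0%. $41,250 × 1 = $41,250.
$41,250 is within the $725,000 maximum.
$41,250 is at or above the $6,500 minimum.

$41,250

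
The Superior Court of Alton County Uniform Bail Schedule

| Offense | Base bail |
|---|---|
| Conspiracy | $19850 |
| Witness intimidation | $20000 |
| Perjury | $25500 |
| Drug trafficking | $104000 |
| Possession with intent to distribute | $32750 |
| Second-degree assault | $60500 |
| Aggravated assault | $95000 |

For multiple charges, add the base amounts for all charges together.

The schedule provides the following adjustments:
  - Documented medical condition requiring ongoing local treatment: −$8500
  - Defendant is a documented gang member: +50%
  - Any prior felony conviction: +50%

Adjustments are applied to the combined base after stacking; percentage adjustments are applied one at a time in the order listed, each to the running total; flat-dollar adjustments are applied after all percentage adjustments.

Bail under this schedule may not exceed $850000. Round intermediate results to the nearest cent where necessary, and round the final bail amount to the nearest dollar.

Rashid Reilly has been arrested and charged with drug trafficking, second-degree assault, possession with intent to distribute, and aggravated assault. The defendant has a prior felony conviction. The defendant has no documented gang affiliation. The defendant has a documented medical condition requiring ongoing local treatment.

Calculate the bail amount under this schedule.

Base amounts from the schedule: drug trafficking $104000; second-degree assault $60500; possession with intent to distribute $32750; aggravated assault $95000.
Stacking rule: sum of all bases. $104000 + $60500 + $32750 + $95000 = $292250.
Any prior felony conviction (+50%): $292250 × 1.5 = $438375.
Documented medical condition requiring ongoing local treatment (−$8500 flat): $438375 − $8500 = $429875.
$429875 is within the $850000 maximum.

$429875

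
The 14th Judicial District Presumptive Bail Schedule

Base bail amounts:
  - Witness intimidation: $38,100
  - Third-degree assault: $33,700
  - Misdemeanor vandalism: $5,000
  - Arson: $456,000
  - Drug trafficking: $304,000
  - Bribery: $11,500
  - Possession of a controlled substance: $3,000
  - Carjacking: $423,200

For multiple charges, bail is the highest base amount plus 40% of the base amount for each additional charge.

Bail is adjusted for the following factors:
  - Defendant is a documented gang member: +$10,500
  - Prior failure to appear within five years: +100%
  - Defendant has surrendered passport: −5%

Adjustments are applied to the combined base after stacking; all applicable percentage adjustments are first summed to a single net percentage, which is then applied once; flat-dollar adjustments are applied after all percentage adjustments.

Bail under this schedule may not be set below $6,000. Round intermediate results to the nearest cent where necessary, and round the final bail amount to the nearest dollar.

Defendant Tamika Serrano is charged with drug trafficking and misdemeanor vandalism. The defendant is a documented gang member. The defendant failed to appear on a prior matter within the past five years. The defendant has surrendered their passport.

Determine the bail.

Base amounts from the schedule: drug trafficking $304,000; misdemeanor vandalism $5,000.
Stacking rule: highest base plus 40% of each additional charge. Highest is drug trafficking at $304,000. Additional: $5,000 × 40% = $2,000. Combined base = $304,000 + $2,000 = $306,000.
Net percentage adjustment: +100% −5% = +95%. $306,000 × 1.95 = $596,700.
Defendant is a documented gang member (+$10,500 flat): $596,700 + $10,500 = $607,200.
$607,200 is at or above the $6,000 minimum.

$607,200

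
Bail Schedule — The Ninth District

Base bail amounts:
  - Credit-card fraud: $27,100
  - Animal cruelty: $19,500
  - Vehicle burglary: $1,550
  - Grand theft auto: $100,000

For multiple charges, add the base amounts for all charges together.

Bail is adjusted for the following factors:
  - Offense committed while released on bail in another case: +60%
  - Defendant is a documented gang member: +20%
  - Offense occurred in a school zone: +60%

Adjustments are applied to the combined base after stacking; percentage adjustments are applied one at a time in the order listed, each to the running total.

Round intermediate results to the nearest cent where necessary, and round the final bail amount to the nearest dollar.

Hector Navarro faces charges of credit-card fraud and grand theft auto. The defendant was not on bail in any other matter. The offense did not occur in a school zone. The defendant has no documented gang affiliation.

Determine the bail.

$127,100

Base amounts from the schedule: credit-card fraud $27,100; grand theft auto $100,000.
Stacking rule: sum of all bases. $27,100 + $100,000 = $127,100.
No adjustment factors apply to this defendant.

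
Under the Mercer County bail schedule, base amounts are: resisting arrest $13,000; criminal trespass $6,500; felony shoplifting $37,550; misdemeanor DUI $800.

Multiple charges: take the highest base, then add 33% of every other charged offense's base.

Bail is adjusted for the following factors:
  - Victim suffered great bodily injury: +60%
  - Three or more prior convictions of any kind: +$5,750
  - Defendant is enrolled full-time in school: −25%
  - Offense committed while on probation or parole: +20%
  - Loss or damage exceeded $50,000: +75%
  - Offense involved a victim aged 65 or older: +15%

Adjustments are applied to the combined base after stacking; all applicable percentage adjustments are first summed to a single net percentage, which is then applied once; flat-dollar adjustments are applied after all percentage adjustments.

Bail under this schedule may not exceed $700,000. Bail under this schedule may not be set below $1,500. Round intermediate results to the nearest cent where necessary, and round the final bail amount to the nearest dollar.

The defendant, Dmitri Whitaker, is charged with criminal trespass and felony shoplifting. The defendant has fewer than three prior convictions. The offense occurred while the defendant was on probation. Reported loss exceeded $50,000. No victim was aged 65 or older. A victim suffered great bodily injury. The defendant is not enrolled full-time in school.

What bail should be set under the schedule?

Base amounts from the schedule: criminal trespass $6,500; felony shoplifting $37,550.
Stacking rule: highest base plus 33% of each additional charge. Highest is felony shoplifting at $37,550. Additional: $6,500 × 33% = $2,145. Combined base = $37,550 + $2,145 = $39,695.
Net percentage adjustment: +60% +20% +75% = +155%. $39,695 × 2.55 = $101,222.25.
$101,222.25 is within the $700,000 maximum.
$101,222.25 is at or above the $1,500 minimum.
Rounded to the nearest dollar: $101,222.

$101,222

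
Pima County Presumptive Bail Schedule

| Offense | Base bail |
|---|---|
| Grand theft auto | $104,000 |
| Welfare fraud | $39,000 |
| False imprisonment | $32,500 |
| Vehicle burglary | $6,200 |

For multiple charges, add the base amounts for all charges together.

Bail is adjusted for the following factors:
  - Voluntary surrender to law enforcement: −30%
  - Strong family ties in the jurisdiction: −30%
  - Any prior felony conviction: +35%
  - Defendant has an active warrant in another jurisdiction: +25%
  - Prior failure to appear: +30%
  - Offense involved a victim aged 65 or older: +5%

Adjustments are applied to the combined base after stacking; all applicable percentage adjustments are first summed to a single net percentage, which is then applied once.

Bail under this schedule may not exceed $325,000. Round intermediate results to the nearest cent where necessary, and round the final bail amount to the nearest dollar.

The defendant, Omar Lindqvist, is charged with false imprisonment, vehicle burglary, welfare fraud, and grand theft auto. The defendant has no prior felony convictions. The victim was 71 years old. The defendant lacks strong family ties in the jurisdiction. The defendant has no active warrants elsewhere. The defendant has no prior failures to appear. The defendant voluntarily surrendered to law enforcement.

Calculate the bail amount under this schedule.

$136,275

Base amounts from the schedule: false imprisonment $32,500; vehicle burglary $6,200; welfare fraud $39,000; grand theft auto $104,000.
Stacking rule: sum of all bases. $32,500 + $6,200 + $39,000 + $104,000 = $181,700.
Net percentage adjustment: −30% +5% = −25%. $181,700 × 0.75 = $136,275.
$136,275 is within the $325,000 maximum.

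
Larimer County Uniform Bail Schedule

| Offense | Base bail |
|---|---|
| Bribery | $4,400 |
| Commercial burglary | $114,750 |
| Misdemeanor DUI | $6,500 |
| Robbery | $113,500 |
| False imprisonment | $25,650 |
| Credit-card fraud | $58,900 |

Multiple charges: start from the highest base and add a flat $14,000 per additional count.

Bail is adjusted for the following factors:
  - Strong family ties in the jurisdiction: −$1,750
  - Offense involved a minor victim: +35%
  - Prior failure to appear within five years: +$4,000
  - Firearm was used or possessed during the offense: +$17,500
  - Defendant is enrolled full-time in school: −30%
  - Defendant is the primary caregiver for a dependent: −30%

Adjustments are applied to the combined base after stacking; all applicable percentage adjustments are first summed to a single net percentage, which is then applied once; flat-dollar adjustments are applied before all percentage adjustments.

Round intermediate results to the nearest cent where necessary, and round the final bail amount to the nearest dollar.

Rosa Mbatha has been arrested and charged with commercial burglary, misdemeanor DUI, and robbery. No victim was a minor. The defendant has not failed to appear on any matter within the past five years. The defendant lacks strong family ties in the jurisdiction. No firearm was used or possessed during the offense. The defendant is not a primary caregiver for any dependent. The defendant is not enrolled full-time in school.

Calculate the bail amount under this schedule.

Base amounts from the schedule: commercial burglary $114,750; misdemeanor DUI $6,500; robbery $113,500.
Stacking rule: highest base plus $14,000 per additional charge. Highest is commercial burglary at $114,750; 2 additional charges → +$28,000. Combined base = $142,750.
No adjustment factors apply to this defendant.

$142,750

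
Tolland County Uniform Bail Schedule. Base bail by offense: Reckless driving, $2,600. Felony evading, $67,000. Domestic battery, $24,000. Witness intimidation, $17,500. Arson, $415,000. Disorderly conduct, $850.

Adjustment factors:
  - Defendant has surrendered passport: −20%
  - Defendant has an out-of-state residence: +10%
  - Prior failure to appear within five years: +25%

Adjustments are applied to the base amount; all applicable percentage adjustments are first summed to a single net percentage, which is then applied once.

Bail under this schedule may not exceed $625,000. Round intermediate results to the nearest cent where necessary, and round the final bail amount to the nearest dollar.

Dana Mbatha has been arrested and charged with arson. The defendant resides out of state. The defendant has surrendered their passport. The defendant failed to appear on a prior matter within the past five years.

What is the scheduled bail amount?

Base amounts from the schedule: arson $415,000.
Single charge. Combined base = $415,000.
Net percentage adjustment: −20% +10% +25% = +15%. $415,000 × 1.15 = $477,250.
$477,250 is within the $625,000 maximum.

$477,250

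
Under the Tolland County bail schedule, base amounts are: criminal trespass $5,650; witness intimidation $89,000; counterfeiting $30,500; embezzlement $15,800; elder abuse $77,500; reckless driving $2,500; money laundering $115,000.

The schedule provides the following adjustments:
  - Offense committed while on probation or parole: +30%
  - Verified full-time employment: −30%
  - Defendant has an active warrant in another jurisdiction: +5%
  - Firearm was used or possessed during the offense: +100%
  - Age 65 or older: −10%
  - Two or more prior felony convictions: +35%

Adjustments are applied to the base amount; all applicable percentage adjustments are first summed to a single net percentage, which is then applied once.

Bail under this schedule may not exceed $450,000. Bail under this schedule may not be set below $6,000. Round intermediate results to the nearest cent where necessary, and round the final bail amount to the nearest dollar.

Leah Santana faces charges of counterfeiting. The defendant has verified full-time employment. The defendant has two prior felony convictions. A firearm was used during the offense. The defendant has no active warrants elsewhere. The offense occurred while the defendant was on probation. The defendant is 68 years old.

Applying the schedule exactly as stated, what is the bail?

Base amounts from the schedule: counterfeiting $30,500.
Single charge. Combined base = $30,500.
Net percentage adjustment: +30% −30% +100% −10% +35% = +125%. $30,500 × 2.25 = $68,625.
$68,625 is within the $450,000 maximum.
$68,625 is at or above the $6,000 minimum.

$68,625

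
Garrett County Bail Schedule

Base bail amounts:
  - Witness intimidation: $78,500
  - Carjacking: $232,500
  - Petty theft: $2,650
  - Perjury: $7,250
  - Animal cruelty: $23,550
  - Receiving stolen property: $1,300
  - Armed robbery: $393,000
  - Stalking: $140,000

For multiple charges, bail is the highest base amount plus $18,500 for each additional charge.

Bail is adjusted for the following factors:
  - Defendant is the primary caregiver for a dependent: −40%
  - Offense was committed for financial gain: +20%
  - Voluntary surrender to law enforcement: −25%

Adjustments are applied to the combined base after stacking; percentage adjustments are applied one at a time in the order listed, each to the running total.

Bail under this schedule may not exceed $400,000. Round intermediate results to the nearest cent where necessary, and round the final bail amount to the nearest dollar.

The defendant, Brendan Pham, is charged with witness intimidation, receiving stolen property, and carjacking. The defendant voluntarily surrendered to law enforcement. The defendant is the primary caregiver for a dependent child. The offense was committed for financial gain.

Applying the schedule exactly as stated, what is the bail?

Base amounts from the schedule: witness intimidation $78,500; receiving stolen property $1,300; carjacking $232,500.
Stacking rule: highest base plus $18,500 per additional charge. Highest is carjacking at $232,500; 2 additional charges → +$37,000. Combined base = $269,500.
Defendant is the primary caregiver for a dependent (−40%): $269,500 × 0.6 = $161,700.
Offense was committed for financial gain (+20%): $161,700 × 1.2 = $194,040.
Voluntary surrender to law enforcement (−25%): $194,040 × 0.75 = $145,530.
$145,530 is within the $400,000 maximum.

$145,530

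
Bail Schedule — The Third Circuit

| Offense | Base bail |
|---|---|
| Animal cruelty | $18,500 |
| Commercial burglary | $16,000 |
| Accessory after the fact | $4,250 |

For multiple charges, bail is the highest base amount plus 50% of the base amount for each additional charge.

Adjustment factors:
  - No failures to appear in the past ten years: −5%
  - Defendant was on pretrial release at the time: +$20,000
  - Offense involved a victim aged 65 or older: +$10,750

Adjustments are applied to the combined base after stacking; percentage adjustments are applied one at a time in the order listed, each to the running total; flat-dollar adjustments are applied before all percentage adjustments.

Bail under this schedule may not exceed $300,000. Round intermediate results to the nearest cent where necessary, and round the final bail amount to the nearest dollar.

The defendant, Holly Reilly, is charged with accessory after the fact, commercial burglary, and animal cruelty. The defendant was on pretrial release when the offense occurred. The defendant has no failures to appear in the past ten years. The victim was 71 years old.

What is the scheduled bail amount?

$56,406

Base amounts from the schedule: accessory after the fact $4,250; commercial burglary $16,000; animal cruelty $18,500.
Stacking rule: highest base plus 50% of each additional charge. Highest is animal cruelty at $18,500. Additional: $4,250 × 50% = $2,125; $16,000 × 50% = $8,000. Combined base = $18,500 + $10,125 = $28,625.
Defendant was on pretrial release at the time (+$20,000 flat): $28,625 + $20,000 = $48,625.
Offense involved a victim aged 65 or older (+$10,750 flat): $48,625 + $10,750 = $59,375.
No failures to appear in the past ten years (−5%): $59,375 × 0.95 = $56,406.25.
$56,406.25 is within the $300,000 maximum.
Rounded to the nearest dollar: $56,406.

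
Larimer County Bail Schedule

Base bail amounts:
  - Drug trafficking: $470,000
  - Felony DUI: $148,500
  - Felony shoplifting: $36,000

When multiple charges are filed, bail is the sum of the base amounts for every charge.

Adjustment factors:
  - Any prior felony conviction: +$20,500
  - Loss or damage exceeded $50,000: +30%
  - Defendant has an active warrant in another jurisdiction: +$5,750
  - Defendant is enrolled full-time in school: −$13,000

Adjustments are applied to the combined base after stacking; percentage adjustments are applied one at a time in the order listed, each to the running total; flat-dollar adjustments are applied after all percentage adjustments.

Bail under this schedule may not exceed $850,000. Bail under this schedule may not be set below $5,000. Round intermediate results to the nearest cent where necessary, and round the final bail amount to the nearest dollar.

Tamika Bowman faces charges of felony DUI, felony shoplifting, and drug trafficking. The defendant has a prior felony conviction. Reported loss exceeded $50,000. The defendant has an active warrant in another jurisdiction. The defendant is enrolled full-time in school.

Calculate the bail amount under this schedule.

$850,000

Base amounts from the schedule: felony DUI $148,500; felony shoplifting $36,000; drug trafficking $470,000.
Stacking rule: sum of all bases. $148,500 + $36,000 + $470,000 = $654,500.
Loss or damage exceeded $50,000 (+30%): $654,500 × 1.3 = $850,850.
Any prior felony conviction (+$20,500 flat): $850,850 + $20,500 = $871,350.
Defendant has an active warrant in another jurisdiction (+$5,750 flat): $871,350 + $5,750 = $877,100.
Defendant is enrolled full-time in school (−$13,000 flat): $877,100 − $13,000 = $864,100.
Result $864,100 exceeds the maximum of $850,000; bail is capped at $850,000.
$850,000 is at or above the $5,000 minimum.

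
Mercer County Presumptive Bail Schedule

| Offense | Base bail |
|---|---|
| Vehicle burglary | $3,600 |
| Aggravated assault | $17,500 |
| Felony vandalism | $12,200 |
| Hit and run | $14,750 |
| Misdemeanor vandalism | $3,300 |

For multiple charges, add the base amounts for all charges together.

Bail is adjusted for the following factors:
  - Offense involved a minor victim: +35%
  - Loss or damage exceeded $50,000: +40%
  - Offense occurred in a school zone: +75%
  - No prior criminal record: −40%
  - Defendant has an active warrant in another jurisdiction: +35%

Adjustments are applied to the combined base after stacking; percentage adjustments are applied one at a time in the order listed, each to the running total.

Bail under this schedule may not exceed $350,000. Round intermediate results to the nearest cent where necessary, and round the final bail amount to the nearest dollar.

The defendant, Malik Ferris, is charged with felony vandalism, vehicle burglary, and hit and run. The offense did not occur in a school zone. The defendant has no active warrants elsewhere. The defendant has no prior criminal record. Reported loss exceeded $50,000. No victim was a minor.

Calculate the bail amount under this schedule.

$25,662

Base amounts from the schedule: felony vandalism $12,200; vehicle burglary $3,600; hit and run $14,750.
Stacking rule: sum of all bases. $12,200 + $3,600 + $14,750 = $30,550.
Loss or damage exceeded $50,000 (+40%): $30,550 × 1.4 = $42,770.
No prior criminal record (−40%): $42,770 × 0.6 = $25,662.
$25,662 is within the $350,000 maximum.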